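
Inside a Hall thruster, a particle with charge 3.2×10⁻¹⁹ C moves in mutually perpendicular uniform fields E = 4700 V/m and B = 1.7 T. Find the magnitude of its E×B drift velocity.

The E×B drift speed is v_d = E/B.
v_d = 4700/1.7 = 2800 m/s.

v_d ≈ 2800 m/s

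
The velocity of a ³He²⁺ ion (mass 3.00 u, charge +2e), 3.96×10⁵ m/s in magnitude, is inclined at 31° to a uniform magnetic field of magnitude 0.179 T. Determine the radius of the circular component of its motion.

r ≈ 0.0177 m

v⊥ = v sinθ = 3.96×10⁵·sin31° ≈ 2.040×10⁵ m/s.
r = m v⊥/(|q|B) = (4.983×10⁻²⁷)(2.040×10⁵)/((3.204×10⁻¹⁹)(0.179)) ≈ 0.0177 m.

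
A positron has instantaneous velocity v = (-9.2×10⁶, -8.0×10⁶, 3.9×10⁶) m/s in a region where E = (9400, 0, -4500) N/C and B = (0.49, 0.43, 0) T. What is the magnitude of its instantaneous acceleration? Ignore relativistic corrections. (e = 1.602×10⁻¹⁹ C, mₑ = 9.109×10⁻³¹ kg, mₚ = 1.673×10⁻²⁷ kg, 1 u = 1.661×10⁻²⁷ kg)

|a| ≈ 4.46×10¹⁷ m/s²

v×B = (-1.68×10⁶, 1.91×10⁶, -3.60×10⁴) N/C.
E + v×B = (-1.67×10⁶, 1.91×10⁶, -4.05×10⁴) N/C.
F = q(E + v×B) = (1.602×10⁻¹⁹ C)·(-1.67×10⁶, 1.91×10⁶, -4.05×10⁴) = (-2.67×10⁻¹³, 3.06×10⁻¹³, -6.49×10⁻¹⁵) N.
|a| = |F|/m = 4.064×10⁻¹³/9.109×10⁻³¹ ≈ 4.46×10¹⁷ m/s².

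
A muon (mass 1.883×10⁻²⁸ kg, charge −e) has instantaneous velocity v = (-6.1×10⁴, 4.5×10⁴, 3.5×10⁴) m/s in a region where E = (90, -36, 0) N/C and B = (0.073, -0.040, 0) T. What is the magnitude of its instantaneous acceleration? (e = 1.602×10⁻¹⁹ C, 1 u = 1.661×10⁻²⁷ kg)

v×B = (1400, 2560, -845) N/C.
E + v×B = (1490, 2520, -845) N/C.
F = q(E + v×B) = (−1.602×10⁻¹⁹ C)·(1490, 2520, -845) = (-2.39×10⁻¹⁶, -4.04×10⁻¹⁶, 1.35×10⁻¹⁶) N.
|a| = |F|/m = 4.880×10⁻¹⁶/1.883×10⁻²⁸ ≈ 2.59×10¹² m/s².

|a| ≈ 2.59×10¹² m/s²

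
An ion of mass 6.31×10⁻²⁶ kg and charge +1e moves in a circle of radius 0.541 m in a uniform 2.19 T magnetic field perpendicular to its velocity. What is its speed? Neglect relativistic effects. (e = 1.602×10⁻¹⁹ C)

From |q|vB = mv²/r, v = |q|Br/m.
v = (1.602×10⁻¹⁹)(2.19)(0.541)/6.31×10⁻²⁶ ≈ 3.01×10⁶ m/s.

v ≈ 3.01×10⁶ m/s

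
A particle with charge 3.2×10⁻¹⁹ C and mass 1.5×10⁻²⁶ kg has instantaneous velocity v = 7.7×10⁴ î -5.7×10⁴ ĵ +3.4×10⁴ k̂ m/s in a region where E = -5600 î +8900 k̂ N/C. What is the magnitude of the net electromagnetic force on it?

Only an electric field acts, so F = qE = (3.2×10⁻¹⁹ C)·(-5600, 0, 8900) = (-1.79×10⁻¹⁵, 0, 2.85×10⁻¹⁵) N.
|F| = 3.36×10⁻¹⁵ N.

|F| ≈ 3.36×10⁻¹⁵ N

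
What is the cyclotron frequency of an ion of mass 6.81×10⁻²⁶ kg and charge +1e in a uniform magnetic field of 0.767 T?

f ≈ 2.87×10⁵ Hz

f = |q|B/(2πm).
f = (1.602×10⁻¹⁹)(0.767)/(2π·6.81×10⁻²⁶) ≈ 2.87×10⁵ Hz.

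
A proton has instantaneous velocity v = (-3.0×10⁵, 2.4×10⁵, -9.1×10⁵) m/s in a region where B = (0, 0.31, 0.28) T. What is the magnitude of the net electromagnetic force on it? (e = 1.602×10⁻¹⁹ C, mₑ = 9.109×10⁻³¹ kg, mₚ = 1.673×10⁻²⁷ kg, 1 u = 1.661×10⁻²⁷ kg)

v×B = (3.49×10⁵, 8.40×10⁴, -9.30×10⁴) N/C.
F = q v×B = (1.602×10⁻¹⁹ C)·(3.49×10⁵, 8.40×10⁴, -9.30×10⁴) = (5.60×10⁻¹⁴, 1.35×10⁻¹⁴, -1.49×10⁻¹⁴) N.
|F| = 5.95×10⁻¹⁴ N.

|F| ≈ 5.95×10⁻¹⁴ N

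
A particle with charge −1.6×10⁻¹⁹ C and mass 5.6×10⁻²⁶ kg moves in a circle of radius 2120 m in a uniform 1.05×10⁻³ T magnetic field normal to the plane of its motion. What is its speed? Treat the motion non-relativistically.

v ≈ 6.36×10⁶ m/s

From |q|vB = mv²/r, v = |q|Br/m.
v = (1.6×10⁻¹⁹)(1.05×10⁻³)(2120)/5.6×10⁻²⁶ ≈ 6.36×10⁶ m/s.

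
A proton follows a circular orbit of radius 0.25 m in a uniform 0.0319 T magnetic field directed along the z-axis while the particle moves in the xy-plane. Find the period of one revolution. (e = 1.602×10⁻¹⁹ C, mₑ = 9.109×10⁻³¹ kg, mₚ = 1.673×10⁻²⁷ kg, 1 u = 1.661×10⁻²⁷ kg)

The cyclotron period depends only on m, q, B: T = 2πm/(|q|B).
T = 2π(1.673×10⁻²⁷)/((1.602×10⁻¹⁹)(0.0319)) ≈ 2.06×10⁻⁶ s.

T ≈ 2.06×10⁻⁶ s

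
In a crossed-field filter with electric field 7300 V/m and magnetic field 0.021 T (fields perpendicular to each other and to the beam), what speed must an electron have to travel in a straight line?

For undeflected motion the electric and magnetic forces balance: qE = qvB.
v = E/B = 7300/0.021 = 3.5×10⁵ m/s.
The result is independent of the particle's charge and mass.

v = 3.5×10⁵ m/s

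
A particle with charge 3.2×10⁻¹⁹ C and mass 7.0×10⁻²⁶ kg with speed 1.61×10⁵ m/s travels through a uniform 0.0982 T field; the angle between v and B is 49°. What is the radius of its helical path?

v⊥ = v sinθ = 1.61×10⁵·sin49° ≈ 1.215×10⁵ m/s.
r = m v⊥/(|q|B) = (7.0×10⁻²⁶)(1.215×10⁵)/((3.2×10⁻¹⁹)(0.0982)) ≈ 0.271 m.

r ≈ 0.271 m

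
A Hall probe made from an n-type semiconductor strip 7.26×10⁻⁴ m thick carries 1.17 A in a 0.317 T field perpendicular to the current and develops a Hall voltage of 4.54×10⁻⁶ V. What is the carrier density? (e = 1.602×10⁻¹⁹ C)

From V_H = IB/(n e t), n = IB/(V_H e t).
n = (1.17)(0.317)/((4.54×10⁻⁶)(1.602×10⁻¹⁹)(7.26×10⁻⁴)) ≈ 7.02×10²⁶ m⁻³.

n ≈ 7.02×10²⁶ m⁻³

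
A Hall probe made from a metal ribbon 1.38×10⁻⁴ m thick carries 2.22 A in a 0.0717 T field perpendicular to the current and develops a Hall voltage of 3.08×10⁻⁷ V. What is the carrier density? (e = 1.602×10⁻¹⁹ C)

n ≈ 2.34×10²⁸ m⁻³

From V_H = IB/(n e t), n = IB/(V_H e t).
n = (2.22)(0.0717)/((3.08×10⁻⁷)(1.602×10⁻¹⁹)(1.38×10⁻⁴)) ≈ 2.34×10²⁸ m⁻³.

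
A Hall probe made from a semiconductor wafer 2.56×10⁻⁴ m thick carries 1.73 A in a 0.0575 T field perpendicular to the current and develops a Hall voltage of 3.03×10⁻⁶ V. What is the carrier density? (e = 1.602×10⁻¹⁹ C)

From V_H = IB/(n e t), n = IB/(V_H e t).
n = (1.73)(0.0575)/((3.03×10⁻⁶)(1.602×10⁻¹⁹)(2.56×10⁻⁴)) ≈ 8.01×10²⁶ m⁻³.

n ≈ 8.01×10²⁶ m⁻³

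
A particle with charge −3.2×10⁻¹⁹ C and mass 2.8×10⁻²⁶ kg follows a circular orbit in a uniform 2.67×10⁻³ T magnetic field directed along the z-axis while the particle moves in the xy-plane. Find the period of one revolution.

The cyclotron period depends only on m, q, B: T = 2πm/(|q|B).
T = 2π(2.8×10⁻²⁶)/((3.2×10⁻¹⁹)(2.67×10⁻³)) ≈ 2.06×10⁻⁴ s.

T ≈ 2.06×10⁻⁴ s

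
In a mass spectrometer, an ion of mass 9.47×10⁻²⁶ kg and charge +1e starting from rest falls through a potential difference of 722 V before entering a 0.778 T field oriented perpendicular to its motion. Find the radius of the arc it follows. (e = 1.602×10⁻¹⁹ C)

Acceleration: |q|V = ½mv² ⇒ v = √(2|q|V/m) = √(2·1.602×10⁻¹⁹·722/9.47×10⁻²⁶) ≈ 4.942×10⁴ m/s.
In the field: r = mv/(|q|B) = (9.47×10⁻²⁶)(4.942×10⁴)/((1.602×10⁻¹⁹)(0.778)) ≈ 0.0376 m.

r ≈ 0.0376 m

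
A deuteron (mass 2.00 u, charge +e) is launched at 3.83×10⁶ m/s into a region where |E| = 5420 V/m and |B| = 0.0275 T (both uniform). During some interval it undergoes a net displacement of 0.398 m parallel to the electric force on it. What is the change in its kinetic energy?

The magnetic force is always ⟂ v and does no work; only the electric force changes KE.
ΔKE = F_E · d = |q|E d = (1.602×10⁻¹⁹)(5420)(0.398) ≈ 3.46×10⁻¹⁶ J.

ΔKE ≈ 3.46×10⁻¹⁶ J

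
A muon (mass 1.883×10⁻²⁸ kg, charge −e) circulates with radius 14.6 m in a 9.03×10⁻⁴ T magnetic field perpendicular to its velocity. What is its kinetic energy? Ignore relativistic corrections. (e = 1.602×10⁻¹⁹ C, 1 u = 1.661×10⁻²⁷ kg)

v = |q|Br/m, then KE = ½mv² = (qBr)²/(2m).
v = (1.602×10⁻¹⁹)(9.03×10⁻⁴)(14.6)/1.883×10⁻²⁸ ≈ 1.122×10⁷ m/s.
KE = ½(1.883×10⁻²⁸)(1.122×10⁷)² ≈ 1.18×10⁻¹⁴ J.

KE ≈ 1.18×10⁻¹⁴ J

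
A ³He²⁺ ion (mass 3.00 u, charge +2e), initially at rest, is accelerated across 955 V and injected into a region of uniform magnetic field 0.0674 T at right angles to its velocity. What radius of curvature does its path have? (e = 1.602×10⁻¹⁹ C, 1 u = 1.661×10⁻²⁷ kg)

r ≈ 0.0809 m

Acceleration: |q|V = ½mv² ⇒ v = √(2|q|V/m) = √(2·3.204×10⁻¹⁹·955/4.983×10⁻²⁷) ≈ 3.504×10⁵ m/s.
In the field: r = mv/(|q|B) = (4.983×10⁻²⁷)(3.504×10⁵)/((3.204×10⁻¹⁹)(0.0674)) ≈ 0.0809 m.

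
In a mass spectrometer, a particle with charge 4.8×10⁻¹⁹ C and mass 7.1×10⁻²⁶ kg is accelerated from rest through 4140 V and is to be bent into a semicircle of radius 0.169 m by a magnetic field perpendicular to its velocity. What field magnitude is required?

v = √(2|q|V/m) = √(2·4.8×10⁻¹⁹·4140/7.1×10⁻²⁶) ≈ 2.366×10⁵ m/s.
B = mv/(|q|r) = (7.1×10⁻²⁶)(2.366×10⁵)/((4.8×10⁻¹⁹)(0.169)) ≈ 0.207 T.

B ≈ 0.207 T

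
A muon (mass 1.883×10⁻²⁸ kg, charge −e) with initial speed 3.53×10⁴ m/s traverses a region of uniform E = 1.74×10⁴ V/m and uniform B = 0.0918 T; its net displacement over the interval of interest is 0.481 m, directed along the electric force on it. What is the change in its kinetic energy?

The magnetic force is always ⟂ v and does no work; only the electric force changes KE.
ΔKE = F_E · d = |q|E d = (1.602×10⁻¹⁹)(1.74×10⁴)(0.481) ≈ 1.34×10⁻¹⁵ J.

ΔKE ≈ 1.34×10⁻¹⁵ J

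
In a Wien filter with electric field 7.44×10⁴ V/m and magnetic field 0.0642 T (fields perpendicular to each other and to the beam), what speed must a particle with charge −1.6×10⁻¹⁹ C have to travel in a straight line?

For undeflected motion the electric and magnetic forces balance: qE = qvB.
v = E/B = 7.44×10⁴/0.0642 = 1.16×10⁶ m/s.
The result is independent of the particle's charge and mass.

v = 1.16×10⁶ m/s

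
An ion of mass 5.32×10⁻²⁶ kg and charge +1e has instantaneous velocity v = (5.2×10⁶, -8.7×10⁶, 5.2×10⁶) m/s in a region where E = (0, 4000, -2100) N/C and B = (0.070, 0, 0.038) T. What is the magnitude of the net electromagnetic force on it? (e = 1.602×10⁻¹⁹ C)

|F| ≈ 1.14×10⁻¹³ N

v×B = (-3.31×10⁵, 1.66×10⁵, 6.09×10⁵) N/C.
E + v×B = (-3.31×10⁵, 1.70×10⁵, 6.07×10⁵) N/C.
F = q(E + v×B) = (1.602×10⁻¹⁹ C)·(-3.31×10⁵, 1.70×10⁵, 6.07×10⁵) = (-5.30×10⁻¹⁴, 2.73×10⁻¹⁴, 9.72×10⁻¹⁴) N.
|F| = 1.14×10⁻¹³ N.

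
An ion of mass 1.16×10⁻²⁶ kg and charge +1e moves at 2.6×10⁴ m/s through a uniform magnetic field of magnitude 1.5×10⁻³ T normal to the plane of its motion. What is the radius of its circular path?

The magnetic force provides the centripetal force: |q|vB = mv²/r.
r = mv/(|q|B) = (1.16×10⁻²⁶)(2.6×10⁴)/((1.602×10⁻¹⁹)(1.5×10⁻³)) ≈ 1.3 m.

r ≈ 1.3 m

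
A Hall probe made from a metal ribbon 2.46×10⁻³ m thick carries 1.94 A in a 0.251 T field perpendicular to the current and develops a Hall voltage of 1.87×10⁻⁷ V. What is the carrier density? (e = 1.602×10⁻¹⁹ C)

n ≈ 6.61×10²⁷ m⁻³

From V_H = IB/(n e t), n = IB/(V_H e t).
n = (1.94)(0.251)/((1.87×10⁻⁷)(1.602×10⁻¹⁹)(2.46×10⁻³)) ≈ 6.61×10²⁷ m⁻³.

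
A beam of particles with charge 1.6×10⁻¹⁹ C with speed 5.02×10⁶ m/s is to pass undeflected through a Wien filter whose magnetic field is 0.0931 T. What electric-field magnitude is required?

For straight-line motion qE = qvB, so E = vB.
E = 5.02×10⁶ × 0.0931 = 4.67×10⁵ V/m.

E = 4.67×10⁵ V/m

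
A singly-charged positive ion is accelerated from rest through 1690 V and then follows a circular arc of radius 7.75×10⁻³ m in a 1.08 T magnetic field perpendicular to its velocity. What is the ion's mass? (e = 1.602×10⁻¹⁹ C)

m ≈ 3.32×10⁻²⁷ kg

Combine |q|V = ½mv² and r = mv/(|q|B): eliminate v to get m = qB²r²/(2V).
m = (1.602×10⁻¹⁹)(1.08)²(7.75×10⁻³)²/(2·1690) ≈ 3.32×10⁻²⁷ kg.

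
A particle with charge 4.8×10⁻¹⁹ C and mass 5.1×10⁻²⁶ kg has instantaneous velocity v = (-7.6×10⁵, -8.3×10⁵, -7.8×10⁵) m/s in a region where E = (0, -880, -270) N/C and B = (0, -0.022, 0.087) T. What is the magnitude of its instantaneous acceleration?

v×B = (-8.94×10⁴, 6.61×10⁴, 1.67×10⁴) N/C.
E + v×B = (-8.94×10⁴, 6.52×10⁴, 1.64×10⁴) N/C.
F = q(E + v×B) = (4.8×10⁻¹⁹ C)·(-8.94×10⁴, 6.52×10⁴, 1.64×10⁴) = (-4.29×10⁻¹⁴, 3.13×10⁻¹⁴, 7.90×10⁻¹⁵) N.
|a| = |F|/m = 5.370×10⁻¹⁴/5.1×10⁻²⁶ ≈ 1.05×10¹² m/s².

|a| ≈ 1.05×10¹² m/s²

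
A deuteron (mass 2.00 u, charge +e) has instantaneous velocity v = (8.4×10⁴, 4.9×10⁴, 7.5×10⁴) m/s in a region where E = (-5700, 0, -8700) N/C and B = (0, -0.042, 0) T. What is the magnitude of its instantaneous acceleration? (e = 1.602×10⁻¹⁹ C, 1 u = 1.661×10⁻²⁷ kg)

|a| ≈ 6.02×10¹¹ m/s²

v×B = (3150, 0, -3530) N/C.
E + v×B = (-2550, 0, -1.22×10⁴) N/C.
F = q(E + v×B) = (1.602×10⁻¹⁹ C)·(-2550, 0, -1.22×10⁴) = (-4.09×10⁻¹⁶, 0, -1.96×10⁻¹⁵) N.
|a| = |F|/m = 2.001×10⁻¹⁵/3.322×10⁻²⁷ ≈ 6.02×10¹¹ m/s².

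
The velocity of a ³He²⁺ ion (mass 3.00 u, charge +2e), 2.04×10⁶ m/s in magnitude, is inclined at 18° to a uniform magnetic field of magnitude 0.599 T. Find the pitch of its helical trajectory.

v∥ = v cosθ = 2.04×10⁶·cos18° ≈ 1.940×10⁶ m/s.
T = 2πm/(|q|B) = 2π(4.983×10⁻²⁷)/((3.204×10⁻¹⁹)(0.599)) ≈ 1.631×10⁻⁷ s.
pitch = v∥ T = (1.940×10⁶)(1.631×10⁻⁷) ≈ 0.317 m.

p ≈ 0.317 m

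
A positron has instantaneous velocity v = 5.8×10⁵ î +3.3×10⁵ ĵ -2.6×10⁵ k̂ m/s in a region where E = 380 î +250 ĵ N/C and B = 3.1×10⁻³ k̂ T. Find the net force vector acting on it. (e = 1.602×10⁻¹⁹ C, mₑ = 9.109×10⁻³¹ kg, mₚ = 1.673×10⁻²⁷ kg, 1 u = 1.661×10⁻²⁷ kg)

v×B = (1020, -1800, 0) N/C.
E + v×B = (1400, -1550, 0) N/C.
F = q(E + v×B) = (1.602×10⁻¹⁹ C)·(1400, -1550, 0) = (2.25×10⁻¹⁶, -2.48×10⁻¹⁶, 0) N.

F ≈ (2.25×10⁻¹⁶, -2.48×10⁻¹⁶, 0) N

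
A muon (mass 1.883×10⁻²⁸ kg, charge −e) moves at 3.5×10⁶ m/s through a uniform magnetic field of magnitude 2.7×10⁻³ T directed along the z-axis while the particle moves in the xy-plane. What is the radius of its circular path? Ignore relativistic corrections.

The magnetic force provides the centripetal force: |q|vB = mv²/r.
r = mv/(|q|B) = (1.883×10⁻²⁸)(3.5×10⁶)/((1.602×10⁻¹⁹)(2.7×10⁻³)) ≈ 1.5 m.

r ≈ 1.5 m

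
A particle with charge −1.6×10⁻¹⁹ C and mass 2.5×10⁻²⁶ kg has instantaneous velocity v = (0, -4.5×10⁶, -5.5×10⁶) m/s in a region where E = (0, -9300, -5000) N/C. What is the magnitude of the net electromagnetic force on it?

|F| ≈ 1.69×10⁻¹⁵ N

Only an electric field acts, so F = qE = (−1.6×10⁻¹⁹ C)·(0, -9300, -5000) = (0, 1.49×10⁻¹⁵, 8.00×10⁻¹⁶) N.
|F| = 1.69×10⁻¹⁵ N.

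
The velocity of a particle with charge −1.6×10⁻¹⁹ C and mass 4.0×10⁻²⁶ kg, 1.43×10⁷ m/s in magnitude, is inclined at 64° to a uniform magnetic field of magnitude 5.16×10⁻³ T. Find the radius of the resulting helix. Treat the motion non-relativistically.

r ≈ 623 m

v⊥ = v sinθ = 1.43×10⁷·sin64° ≈ 1.285×10⁷ m/s.
r = m v⊥/(|q|B) = (4.0×10⁻²⁶)(1.285×10⁷)/((1.6×10⁻¹⁹)(5.16×10⁻³)) ≈ 623 m.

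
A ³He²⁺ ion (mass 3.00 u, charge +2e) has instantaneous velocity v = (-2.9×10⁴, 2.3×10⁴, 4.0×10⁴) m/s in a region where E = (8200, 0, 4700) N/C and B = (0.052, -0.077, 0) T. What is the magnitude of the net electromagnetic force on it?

v×B = (3080, 2080, 1040) N/C.
E + v×B = (1.13×10⁴, 2080, 5740) N/C.
F = q(E + v×B) = (3.204×10⁻¹⁹ C)·(1.13×10⁴, 2080, 5740) = (3.61×10⁻¹⁵, 6.66×10⁻¹⁶, 1.84×10⁻¹⁵) N.
|F| = 4.11×10⁻¹⁵ N.

|F| ≈ 4.11×10⁻¹⁵ N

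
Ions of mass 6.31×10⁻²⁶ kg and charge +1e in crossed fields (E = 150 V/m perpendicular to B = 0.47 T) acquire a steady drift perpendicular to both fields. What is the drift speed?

The E×B drift speed is v_d = E/B.
v_d = 150/0.47 = 320 m/s.

v_d ≈ 320 m/s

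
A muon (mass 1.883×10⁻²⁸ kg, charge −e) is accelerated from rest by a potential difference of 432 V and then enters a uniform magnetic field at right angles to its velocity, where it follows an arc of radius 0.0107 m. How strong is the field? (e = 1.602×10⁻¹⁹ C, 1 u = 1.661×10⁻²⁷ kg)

B ≈ 0.0942 T

v = √(2|q|V/m) = √(2·1.602×10⁻¹⁹·432/1.883×10⁻²⁸) ≈ 8.574×10⁵ m/s.
B = mv/(|q|r) = (1.883×10⁻²⁸)(8.574×10⁵)/((1.602×10⁻¹⁹)(0.0107)) ≈ 0.0942 T.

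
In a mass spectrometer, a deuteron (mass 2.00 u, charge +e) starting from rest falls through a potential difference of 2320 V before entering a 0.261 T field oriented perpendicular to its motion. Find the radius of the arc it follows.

Acceleration: |q|V = ½mv² ⇒ v = √(2|q|V/m) = √(2·1.602×10⁻¹⁹·2320/3.322×10⁻²⁷) ≈ 4.730×10⁵ m/s.
In the field: r = mv/(|q|B) = (3.322×10⁻²⁷)(4.730×10⁵)/((1.602×10⁻¹⁹)(0.261)) ≈ 0.0376 m.

r ≈ 0.0376 m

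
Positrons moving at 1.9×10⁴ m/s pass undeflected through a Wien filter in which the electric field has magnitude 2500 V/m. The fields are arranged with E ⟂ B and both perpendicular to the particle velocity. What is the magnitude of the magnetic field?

Balance of forces in the selector: qE = qvB ⇒ B = E/v.
B = 2500/1.9×10⁴ = 0.13 T.

B = 0.13 T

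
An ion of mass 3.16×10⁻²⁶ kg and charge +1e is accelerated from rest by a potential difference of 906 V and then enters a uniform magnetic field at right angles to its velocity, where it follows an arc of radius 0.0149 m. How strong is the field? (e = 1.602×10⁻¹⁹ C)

v = √(2|q|V/m) = √(2·1.602×10⁻¹⁹·906/3.16×10⁻²⁶) ≈ 9.584×10⁴ m/s.
B = mv/(|q|r) = (3.16×10⁻²⁶)(9.584×10⁴)/((1.602×10⁻¹⁹)(0.0149)) ≈ 1.27 T.

B ≈ 1.27 T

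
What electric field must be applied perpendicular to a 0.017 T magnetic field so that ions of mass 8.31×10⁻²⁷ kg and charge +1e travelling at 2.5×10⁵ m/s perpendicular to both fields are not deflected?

For straight-line motion qE = qvB, so E = vB.
E = 2.5×10⁵ × 0.017 = 4200 V/m.

E = 4200 V/m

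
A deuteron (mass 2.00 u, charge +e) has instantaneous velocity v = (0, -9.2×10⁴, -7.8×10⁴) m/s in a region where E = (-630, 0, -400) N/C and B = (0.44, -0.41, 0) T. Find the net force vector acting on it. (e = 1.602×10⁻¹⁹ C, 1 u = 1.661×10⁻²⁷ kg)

F ≈ (-5.22×10⁻¹⁵, -5.50×10⁻¹⁵, 6.42×10⁻¹⁵) N

v×B = (-3.20×10⁴, -3.43×10⁴, 4.05×10⁴) N/C.
E + v×B = (-3.26×10⁴, -3.43×10⁴, 4.01×10⁴) N/C.
F = q(E + v×B) = (1.602×10⁻¹⁹ C)·(-3.26×10⁴, -3.43×10⁴, 4.01×10⁴) = (-5.22×10⁻¹⁵, -5.50×10⁻¹⁵, 6.42×10⁻¹⁵) N.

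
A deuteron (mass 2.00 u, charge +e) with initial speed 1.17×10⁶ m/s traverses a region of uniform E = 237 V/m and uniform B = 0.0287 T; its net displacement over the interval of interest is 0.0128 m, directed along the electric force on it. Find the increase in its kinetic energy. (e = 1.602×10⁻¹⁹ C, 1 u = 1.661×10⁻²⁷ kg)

ΔKE ≈ 4.86×10⁻¹⁹ J

The magnetic force is always ⟂ v and does no work; only the electric force changes KE.
ΔKE = F_E · d = |q|E d = (1.602×10⁻¹⁹)(237)(0.0128) ≈ 4.86×10⁻¹⁹ J.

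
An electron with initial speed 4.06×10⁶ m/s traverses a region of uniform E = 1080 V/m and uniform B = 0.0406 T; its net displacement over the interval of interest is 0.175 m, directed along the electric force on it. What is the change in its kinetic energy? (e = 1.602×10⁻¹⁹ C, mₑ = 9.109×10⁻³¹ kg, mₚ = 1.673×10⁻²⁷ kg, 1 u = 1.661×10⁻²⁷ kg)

ΔKE ≈ 3.03×10⁻¹⁷ J

The magnetic force is always ⟂ v and does no work; only the electric force changes KE.
ΔKE = F_E · d = |q|E d = (1.602×10⁻¹⁹)(1080)(0.175) ≈ 3.03×10⁻¹⁷ J.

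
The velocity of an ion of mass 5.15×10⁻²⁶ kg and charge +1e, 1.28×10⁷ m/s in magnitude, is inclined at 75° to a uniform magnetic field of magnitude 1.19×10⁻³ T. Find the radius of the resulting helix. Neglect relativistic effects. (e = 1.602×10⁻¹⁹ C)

r ≈ 3340 m

v⊥ = v sinθ = 1.28×10⁷·sin75° ≈ 1.236×10⁷ m/s.
r = m v⊥/(|q|B) = (5.15×10⁻²⁶)(1.236×10⁷)/((1.602×10⁻¹⁹)(1.19×10⁻³)) ≈ 3340 m.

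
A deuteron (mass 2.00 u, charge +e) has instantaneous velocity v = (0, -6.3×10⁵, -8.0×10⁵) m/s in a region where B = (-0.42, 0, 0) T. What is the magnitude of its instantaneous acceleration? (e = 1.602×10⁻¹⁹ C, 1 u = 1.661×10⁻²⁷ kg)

v×B = (0, 3.36×10⁵, -2.65×10⁵) N/C.
F = q v×B = (1.602×10⁻¹⁹ C)·(0, 3.36×10⁵, -2.65×10⁵) = (0, 5.38×10⁻¹⁴, -4.24×10⁻¹⁴) N.
|a| = |F|/m = 6.851×10⁻¹⁴/3.322×10⁻²⁷ ≈ 2.06×10¹³ m/s².

|a| ≈ 2.06×10¹³ m/s²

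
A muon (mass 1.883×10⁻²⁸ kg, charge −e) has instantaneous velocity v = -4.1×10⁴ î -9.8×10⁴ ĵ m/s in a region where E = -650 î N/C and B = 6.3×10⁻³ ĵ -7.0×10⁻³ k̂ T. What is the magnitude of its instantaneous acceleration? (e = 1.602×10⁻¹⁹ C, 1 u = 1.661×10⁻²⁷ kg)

v×B = (686, -287, -258) N/C.
E + v×B = (36.0, -287, -258) N/C.
F = q(E + v×B) = (−1.602×10⁻¹⁹ C)·(36.0, -287, -258) = (-5.77×10⁻¹⁸, 4.60×10⁻¹⁷, 4.14×10⁻¹⁷) N.
|a| = |F|/m = 6.212×10⁻¹⁷/1.883×10⁻²⁸ ≈ 3.30×10¹¹ m/s².

|a| ≈ 3.30×10¹¹ m/s²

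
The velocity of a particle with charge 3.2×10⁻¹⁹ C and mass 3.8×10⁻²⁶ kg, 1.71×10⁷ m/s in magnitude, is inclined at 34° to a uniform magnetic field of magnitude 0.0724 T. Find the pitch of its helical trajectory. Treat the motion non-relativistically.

p ≈ 146 m

v∥ = v cosθ = 1.71×10⁷·cos34° ≈ 1.418×10⁷ m/s.
T = 2πm/(|q|B) = 2π(3.8×10⁻²⁶)/((3.2×10⁻¹⁹)(0.0724)) ≈ 1.031×10⁻⁵ s.
pitch = v∥ T = (1.418×10⁷)(1.031×10⁻⁵) ≈ 146 m.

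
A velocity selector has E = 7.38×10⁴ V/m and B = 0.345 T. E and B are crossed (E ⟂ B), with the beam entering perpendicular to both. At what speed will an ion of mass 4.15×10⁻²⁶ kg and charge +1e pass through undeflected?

For undeflected motion the electric and magnetic forces balance: qE = qvB.
v = E/B = 7.38×10⁴/0.345 = 2.14×10⁵ m/s.

v = 2.14×10⁵ m/s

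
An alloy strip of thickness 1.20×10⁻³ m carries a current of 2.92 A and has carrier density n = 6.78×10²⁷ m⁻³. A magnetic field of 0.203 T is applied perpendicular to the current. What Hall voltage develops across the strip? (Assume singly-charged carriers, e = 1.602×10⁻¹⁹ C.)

V_H ≈ 4.55×10⁻⁷ V

V_H = IB/(n e t).
V_H = (2.92)(0.203)/((6.78×10²⁷)(1.602×10⁻¹⁹)(1.20×10⁻³)) ≈ 4.55×10⁻⁷ V.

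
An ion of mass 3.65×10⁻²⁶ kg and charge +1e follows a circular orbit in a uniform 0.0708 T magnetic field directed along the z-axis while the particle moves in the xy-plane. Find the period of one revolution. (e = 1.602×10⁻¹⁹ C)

T ≈ 2.02×10⁻⁵ s

The cyclotron period depends only on m, q, B: T = 2πm/(|q|B).
T = 2π(3.65×10⁻²⁶)/((1.602×10⁻¹⁹)(0.0708)) ≈ 2.02×10⁻⁵ s.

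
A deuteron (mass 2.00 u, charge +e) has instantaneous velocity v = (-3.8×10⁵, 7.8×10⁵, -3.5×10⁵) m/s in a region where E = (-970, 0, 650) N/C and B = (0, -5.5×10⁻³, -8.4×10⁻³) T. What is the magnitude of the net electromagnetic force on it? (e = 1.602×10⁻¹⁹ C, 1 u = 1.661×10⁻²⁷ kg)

v×B = (-8480, -3190, 2090) N/C.
E + v×B = (-9450, -3190, 2740) N/C.
F = q(E + v×B) = (1.602×10⁻¹⁹ C)·(-9450, -3190, 2740) = (-1.51×10⁻¹⁵, -5.11×10⁻¹⁶, 4.39×10⁻¹⁶) N.
|F| = 1.66×10⁻¹⁵ N.

|F| ≈ 1.66×10⁻¹⁵ N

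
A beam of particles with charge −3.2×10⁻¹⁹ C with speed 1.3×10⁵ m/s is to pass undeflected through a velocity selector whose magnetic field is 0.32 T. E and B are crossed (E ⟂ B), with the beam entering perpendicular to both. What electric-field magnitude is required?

For straight-line motion qE = qvB, so E = vB.
E = 1.3×10⁵ × 0.32 = 4.2×10⁴ V/m.

E = 4.2×10⁴ V/m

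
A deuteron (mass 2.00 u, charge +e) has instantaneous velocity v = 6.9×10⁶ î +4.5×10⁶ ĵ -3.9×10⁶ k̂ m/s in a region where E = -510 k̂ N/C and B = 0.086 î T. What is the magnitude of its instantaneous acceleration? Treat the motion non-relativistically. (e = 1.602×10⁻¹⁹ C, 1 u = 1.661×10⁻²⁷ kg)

v×B = (0, -3.35×10⁵, -3.87×10⁵) N/C.
E + v×B = (0, -3.35×10⁵, -3.88×10⁵) N/C.
F = q(E + v×B) = (1.602×10⁻¹⁹ C)·(0, -3.35×10⁵, -3.88×10⁵) = (0, -5.37×10⁻¹⁴, -6.21×10⁻¹⁴) N.
|a| = |F|/m = 8.210×10⁻¹⁴/3.322×10⁻²⁷ ≈ 2.47×10¹³ m/s².

|a| ≈ 2.47×10¹³ m/s²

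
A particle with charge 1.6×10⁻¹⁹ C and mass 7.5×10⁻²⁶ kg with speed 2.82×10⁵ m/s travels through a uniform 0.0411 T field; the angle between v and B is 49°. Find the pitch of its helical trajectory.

p ≈ 13.3 m

v∥ = v cosθ = 2.82×10⁵·cos49° ≈ 1.850×10⁵ m/s.
T = 2πm/(|q|B) = 2π(7.5×10⁻²⁶)/((1.6×10⁻¹⁹)(0.0411)) ≈ 7.166×10⁻⁵ s.
pitch = v∥ T = (1.850×10⁵)(7.166×10⁻⁵) ≈ 13.3 m.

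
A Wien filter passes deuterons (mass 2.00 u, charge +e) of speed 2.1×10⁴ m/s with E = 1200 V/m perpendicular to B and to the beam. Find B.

B = 0.057 T

Balance of forces in the selector: qE = qvB ⇒ B = E/v.
B = 1200/2.1×10⁴ = 0.057 T.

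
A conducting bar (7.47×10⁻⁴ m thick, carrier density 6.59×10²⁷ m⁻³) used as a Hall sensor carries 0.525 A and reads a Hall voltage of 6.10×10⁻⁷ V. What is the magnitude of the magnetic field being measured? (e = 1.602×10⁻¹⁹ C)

B ≈ 0.916 T

From V_H = IB/(n e t), B = V_H n e t / I.
B = (6.10×10⁻⁷)(6.59×10²⁷)(1.602×10⁻¹⁹)(7.47×10⁻⁴)/0.525 ≈ 0.916 T.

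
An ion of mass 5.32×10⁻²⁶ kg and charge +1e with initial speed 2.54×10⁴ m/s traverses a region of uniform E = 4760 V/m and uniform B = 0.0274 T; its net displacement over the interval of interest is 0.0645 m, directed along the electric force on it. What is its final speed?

B does no work; ΔKE = |q|E d.
½mv_f² = ½mv₀² + |q|Ed = ½(5.32×10⁻²⁶)(2.54×10⁴)² + (1.602×10⁻¹⁹)(4760)(0.0645) ≈ 1.716×10⁻¹⁷ J + 4.918×10⁻¹⁷ J ≈ 6.635×10⁻¹⁷ J.
v_f = √(2·6.635×10⁻¹⁷/5.32×10⁻²⁶) ≈ 4.99×10⁴ m/s.

v_f ≈ 4.99×10⁴ m/s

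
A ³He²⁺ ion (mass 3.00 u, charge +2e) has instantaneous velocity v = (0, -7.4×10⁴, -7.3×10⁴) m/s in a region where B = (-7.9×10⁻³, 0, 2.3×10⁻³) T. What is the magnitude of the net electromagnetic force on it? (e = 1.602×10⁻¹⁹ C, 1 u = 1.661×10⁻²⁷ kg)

|F| ≈ 2.69×10⁻¹⁶ N

v×B = (-170, 577, -585) N/C.
F = q v×B = (3.204×10⁻¹⁹ C)·(-170, 577, -585) = (-5.45×10⁻¹⁷, 1.85×10⁻¹⁶, -1.87×10⁻¹⁶) N.
|F| = 2.69×10⁻¹⁶ N.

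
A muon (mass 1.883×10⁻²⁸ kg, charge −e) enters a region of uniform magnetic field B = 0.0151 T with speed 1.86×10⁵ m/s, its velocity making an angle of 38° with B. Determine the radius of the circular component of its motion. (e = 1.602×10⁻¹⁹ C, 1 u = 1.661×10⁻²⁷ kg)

v⊥ = v sinθ = 1.86×10⁵·sin38° ≈ 1.145×10⁵ m/s.
r = m v⊥/(|q|B) = (1.883×10⁻²⁸)(1.145×10⁵)/((1.602×10⁻¹⁹)(0.0151)) ≈ 8.91×10⁻³ m.

r ≈ 8.91×10⁻³ m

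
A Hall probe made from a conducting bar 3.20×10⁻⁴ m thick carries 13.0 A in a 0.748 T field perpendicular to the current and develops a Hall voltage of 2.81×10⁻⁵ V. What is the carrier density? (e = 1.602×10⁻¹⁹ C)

n ≈ 6.75×10²⁷ m⁻³

From V_H = IB/(n e t), n = IB/(V_H e t).
n = (13.0)(0.748)/((2.81×10⁻⁵)(1.602×10⁻¹⁹)(3.20×10⁻⁴)) ≈ 6.75×10²⁷ m⁻³.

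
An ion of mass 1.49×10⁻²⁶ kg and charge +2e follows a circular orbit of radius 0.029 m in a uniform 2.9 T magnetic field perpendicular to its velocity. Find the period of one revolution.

T ≈ 1.0×10⁻⁷ s

The cyclotron period depends only on m, q, B: T = 2πm/(|q|B).
T = 2π(1.49×10⁻²⁶)/((3.204×10⁻¹⁹)(2.9)) ≈ 1.0×10⁻⁷ s.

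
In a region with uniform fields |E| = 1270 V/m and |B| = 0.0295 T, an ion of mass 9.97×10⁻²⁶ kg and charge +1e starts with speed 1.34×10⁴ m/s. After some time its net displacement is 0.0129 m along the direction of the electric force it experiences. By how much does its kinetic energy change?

The magnetic force is always ⟂ v and does no work; only the electric force changes KE.
ΔKE = F_E · d = |q|E d = (1.602×10⁻¹⁹)(1270)(0.0129) ≈ 2.62×10⁻¹⁸ J.

ΔKE ≈ 2.62×10⁻¹⁸ J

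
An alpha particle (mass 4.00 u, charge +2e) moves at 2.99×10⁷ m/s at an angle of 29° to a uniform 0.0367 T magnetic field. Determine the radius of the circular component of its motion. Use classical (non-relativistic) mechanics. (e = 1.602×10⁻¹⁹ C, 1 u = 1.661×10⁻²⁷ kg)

r ≈ 8.19 m

v⊥ = v sinθ = 2.99×10⁷·sin29° ≈ 1.450×10⁷ m/s.
r = m v⊥/(|q|B) = (6.644×10⁻²⁷)(1.450×10⁷)/((3.204×10⁻¹⁹)(0.0367)) ≈ 8.19 m.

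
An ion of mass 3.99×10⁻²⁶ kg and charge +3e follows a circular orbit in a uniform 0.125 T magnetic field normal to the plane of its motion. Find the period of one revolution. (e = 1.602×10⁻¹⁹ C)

The cyclotron period depends only on m, q, B: T = 2πm/(|q|B).
T = 2π(3.99×10⁻²⁶)/((4.806×10⁻¹⁹)(0.125)) ≈ 4.17×10⁻⁶ s.

T ≈ 4.17×10⁻⁶ s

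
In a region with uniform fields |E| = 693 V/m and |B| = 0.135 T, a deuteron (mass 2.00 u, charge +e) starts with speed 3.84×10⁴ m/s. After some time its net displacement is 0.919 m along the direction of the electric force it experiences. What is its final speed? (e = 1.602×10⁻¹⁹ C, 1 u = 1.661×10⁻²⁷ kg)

B does no work; ΔKE = |q|E d.
½mv_f² = ½mv₀² + |q|Ed = ½(3.322×10⁻²⁷)(3.84×10⁴)² + (1.602×10⁻¹⁹)(693)(0.919) ≈ 2.449×10⁻¹⁸ J + 1.020×10⁻¹⁶ J ≈ 1.045×10⁻¹⁶ J.
v_f = √(2·1.045×10⁻¹⁶/3.322×10⁻²⁷) ≈ 2.51×10⁵ m/s.

v_f ≈ 2.51×10⁵ m/s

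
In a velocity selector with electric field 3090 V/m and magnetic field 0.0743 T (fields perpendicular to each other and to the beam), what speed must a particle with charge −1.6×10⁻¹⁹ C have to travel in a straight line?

v = 4.16×10⁴ m/s

Straight-line motion ⇒ electric and magnetic forces cancel, so E = vB.
v = E/B = 3090/0.0743 = 4.16×10⁴ m/s.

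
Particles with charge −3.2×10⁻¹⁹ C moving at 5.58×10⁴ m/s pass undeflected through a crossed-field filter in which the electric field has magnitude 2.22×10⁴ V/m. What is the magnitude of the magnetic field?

B = 0.398 T

Balance of forces in the selector: qE = qvB ⇒ B = E/v.
B = 2.22×10⁴/5.58×10⁴ = 0.398 T.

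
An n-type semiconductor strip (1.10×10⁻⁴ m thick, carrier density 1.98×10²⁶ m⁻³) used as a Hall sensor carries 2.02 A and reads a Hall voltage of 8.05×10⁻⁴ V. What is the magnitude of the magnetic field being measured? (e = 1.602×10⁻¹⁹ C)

From V_H = IB/(n e t), B = V_H n e t / I.
B = (8.05×10⁻⁴)(1.98×10²⁶)(1.602×10⁻¹⁹)(1.10×10⁻⁴)/2.02 ≈ 1.39 T.

B ≈ 1.39 T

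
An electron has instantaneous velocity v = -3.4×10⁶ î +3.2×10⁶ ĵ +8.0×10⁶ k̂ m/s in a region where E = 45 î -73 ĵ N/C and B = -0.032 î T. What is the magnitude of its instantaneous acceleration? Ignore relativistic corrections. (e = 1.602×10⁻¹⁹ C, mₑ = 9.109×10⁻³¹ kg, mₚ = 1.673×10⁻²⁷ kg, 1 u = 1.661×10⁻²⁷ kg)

|a| ≈ 4.85×10¹⁶ m/s²

v×B = (0, -2.56×10⁵, 1.02×10⁵) N/C.
E + v×B = (45.0, -2.56×10⁵, 1.02×10⁵) N/C.
F = q(E + v×B) = (−1.602×10⁻¹⁹ C)·(45.0, -2.56×10⁵, 1.02×10⁵) = (-7.21×10⁻¹⁸, 4.10×10⁻¹⁴, -1.64×10⁻¹⁴) N.
|a| = |F|/m = 4.418×10⁻¹⁴/9.109×10⁻³¹ ≈ 4.85×10¹⁶ m/s².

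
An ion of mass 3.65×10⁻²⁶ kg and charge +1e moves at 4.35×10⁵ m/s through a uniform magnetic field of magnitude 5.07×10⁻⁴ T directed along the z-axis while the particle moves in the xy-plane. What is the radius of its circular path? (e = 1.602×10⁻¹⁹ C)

The magnetic force provides the centripetal force: |q|vB = mv²/r.
r = mv/(|q|B) = (3.65×10⁻²⁶)(4.35×10⁵)/((1.602×10⁻¹⁹)(5.07×10⁻⁴)) ≈ 195 m.

r ≈ 195 m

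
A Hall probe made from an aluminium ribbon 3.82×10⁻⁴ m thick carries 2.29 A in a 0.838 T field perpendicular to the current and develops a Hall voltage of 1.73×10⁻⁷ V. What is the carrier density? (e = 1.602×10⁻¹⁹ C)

From V_H = IB/(n e t), n = IB/(V_H e t).
n = (2.29)(0.838)/((1.73×10⁻⁷)(1.602×10⁻¹⁹)(3.82×10⁻⁴)) ≈ 1.81×10²⁹ m⁻³.

n ≈ 1.81×10²⁹ m⁻³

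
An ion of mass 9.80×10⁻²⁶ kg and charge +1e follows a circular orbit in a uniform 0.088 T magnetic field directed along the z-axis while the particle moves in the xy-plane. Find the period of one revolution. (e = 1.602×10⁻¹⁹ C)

T ≈ 4.4×10⁻⁵ s

The cyclotron period depends only on m, q, B: T = 2πm/(|q|B).
T = 2π(9.80×10⁻²⁶)/((1.602×10⁻¹⁹)(0.088)) ≈ 4.4×10⁻⁵ s.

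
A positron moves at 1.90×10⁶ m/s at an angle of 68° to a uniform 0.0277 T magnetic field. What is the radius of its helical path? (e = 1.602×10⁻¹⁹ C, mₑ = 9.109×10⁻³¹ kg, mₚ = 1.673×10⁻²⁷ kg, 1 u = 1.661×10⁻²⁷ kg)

v⊥ = v sinθ = 1.90×10⁶·sin68° ≈ 1.762×10⁶ m/s.
r = m v⊥/(|q|B) = (9.109×10⁻³¹)(1.762×10⁶)/((1.602×10⁻¹⁹)(0.0277)) ≈ 3.62×10⁻⁴ m.

r ≈ 3.62×10⁻⁴ m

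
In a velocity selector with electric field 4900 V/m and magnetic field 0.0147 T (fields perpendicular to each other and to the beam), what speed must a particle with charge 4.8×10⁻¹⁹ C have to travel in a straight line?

Zero net Lorentz force requires |qE| = |q v×B|, i.e. E = vB.
v = E/B = 4900/0.0147 = 3.33×10⁵ m/s.
The result is independent of the particle's charge and mass.

v = 3.33×10⁵ m/s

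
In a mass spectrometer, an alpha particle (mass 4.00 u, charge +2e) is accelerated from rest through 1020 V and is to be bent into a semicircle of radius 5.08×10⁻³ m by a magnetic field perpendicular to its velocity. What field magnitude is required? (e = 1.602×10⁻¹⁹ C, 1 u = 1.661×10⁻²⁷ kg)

B ≈ 1.28 T

v = √(2|q|V/m) = √(2·3.204×10⁻¹⁹·1020/6.644×10⁻²⁷) ≈ 3.137×10⁵ m/s.
B = mv/(|q|r) = (6.644×10⁻²⁷)(3.137×10⁵)/((3.204×10⁻¹⁹)(5.08×10⁻³)) ≈ 1.28 T.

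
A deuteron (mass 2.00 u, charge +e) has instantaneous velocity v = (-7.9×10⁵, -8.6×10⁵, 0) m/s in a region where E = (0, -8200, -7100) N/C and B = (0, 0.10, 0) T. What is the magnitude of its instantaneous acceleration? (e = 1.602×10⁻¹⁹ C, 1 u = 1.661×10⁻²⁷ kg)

v×B = (0, 0, -7.90×10⁴) N/C.
E + v×B = (0, -8200, -8.61×10⁴) N/C.
F = q(E + v×B) = (1.602×10⁻¹⁹ C)·(0, -8200, -8.61×10⁴) = (0, -1.31×10⁻¹⁵, -1.38×10⁻¹⁴) N.
|a| = |F|/m = 1.386×10⁻¹⁴/3.322×10⁻²⁷ ≈ 4.17×10¹² m/s².

|a| ≈ 4.17×10¹² m/s²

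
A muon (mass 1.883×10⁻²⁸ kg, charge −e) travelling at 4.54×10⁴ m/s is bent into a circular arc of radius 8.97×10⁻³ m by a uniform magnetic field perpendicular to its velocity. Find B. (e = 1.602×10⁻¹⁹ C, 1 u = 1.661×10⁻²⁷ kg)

B ≈ 5.95×10⁻³ T

From |q|vB = mv²/r, B = mv/(|q|r).
B = (1.883×10⁻²⁸)(4.54×10⁴)/((1.602×10⁻¹⁹)(8.97×10⁻³)) ≈ 5.95×10⁻³ T.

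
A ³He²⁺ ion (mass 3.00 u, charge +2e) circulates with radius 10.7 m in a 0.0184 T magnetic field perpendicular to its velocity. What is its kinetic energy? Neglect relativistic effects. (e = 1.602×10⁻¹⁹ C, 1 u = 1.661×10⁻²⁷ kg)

v = |q|Br/m, then KE = ½mv² = (qBr)²/(2m).
v = (3.204×10⁻¹⁹)(0.0184)(10.7)/4.983×10⁻²⁷ ≈ 1.266×10⁷ m/s.
KE = ½(4.983×10⁻²⁷)(1.266×10⁷)² ≈ 3.99×10⁻¹³ J = 2.49×10⁶ eV.

KE ≈ 2.49×10⁶ eV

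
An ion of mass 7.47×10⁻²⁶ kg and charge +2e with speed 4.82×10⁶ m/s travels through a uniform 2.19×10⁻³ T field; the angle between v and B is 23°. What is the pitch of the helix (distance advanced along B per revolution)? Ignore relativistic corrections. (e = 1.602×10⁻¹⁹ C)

v∥ = v cosθ = 4.82×10⁶·cos23° ≈ 4.437×10⁶ m/s.
T = 2πm/(|q|B) = 2π(7.47×10⁻²⁶)/((3.204×10⁻¹⁹)(2.19×10⁻³)) ≈ 6.689×10⁻⁴ s.
pitch = v∥ T = (4.437×10⁶)(6.689×10⁻⁴) ≈ 2970 m.

p ≈ 2970 m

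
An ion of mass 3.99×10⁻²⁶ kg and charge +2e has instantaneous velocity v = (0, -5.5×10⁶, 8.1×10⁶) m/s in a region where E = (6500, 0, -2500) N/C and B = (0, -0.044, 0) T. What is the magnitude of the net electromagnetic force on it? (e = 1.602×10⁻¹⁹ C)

v×B = (3.56×10⁵, 0, 0) N/C.
E + v×B = (3.63×10⁵, 0, -2500) N/C.
F = q(E + v×B) = (3.204×10⁻¹⁹ C)·(3.63×10⁵, 0, -2500) = (1.16×10⁻¹³, 0, -8.01×10⁻¹⁶) N.
|F| = 1.16×10⁻¹³ N.

|F| ≈ 1.16×10⁻¹³ N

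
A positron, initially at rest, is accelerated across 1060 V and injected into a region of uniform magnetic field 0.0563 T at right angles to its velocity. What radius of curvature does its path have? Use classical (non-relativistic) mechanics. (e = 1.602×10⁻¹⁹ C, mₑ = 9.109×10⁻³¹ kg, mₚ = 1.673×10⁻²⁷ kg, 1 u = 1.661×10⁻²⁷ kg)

Acceleration: |q|V = ½mv² ⇒ v = √(2|q|V/m) = √(2·1.602×10⁻¹⁹·1060/9.109×10⁻³¹) ≈ 1.931×10⁷ m/s.
In the field: r = mv/(|q|B) = (9.109×10⁻³¹)(1.931×10⁷)/((1.602×10⁻¹⁹)(0.0563)) ≈ 1.95×10⁻³ m.

r ≈ 1.95×10⁻³ m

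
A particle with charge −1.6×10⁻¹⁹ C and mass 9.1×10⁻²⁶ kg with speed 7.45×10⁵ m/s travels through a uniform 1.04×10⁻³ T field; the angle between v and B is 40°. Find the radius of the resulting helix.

r ≈ 262 m

v⊥ = v sinθ = 7.45×10⁵·sin40° ≈ 4.789×10⁵ m/s.
r = m v⊥/(|q|B) = (9.1×10⁻²⁶)(4.789×10⁵)/((1.6×10⁻¹⁹)(1.04×10⁻³)) ≈ 262 m.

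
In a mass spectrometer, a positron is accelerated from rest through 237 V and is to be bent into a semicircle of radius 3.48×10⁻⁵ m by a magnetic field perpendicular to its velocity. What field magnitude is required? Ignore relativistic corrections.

v = √(2|q|V/m) = √(2·1.602×10⁻¹⁹·237/9.109×10⁻³¹) ≈ 9.130×10⁶ m/s.
B = mv/(|q|r) = (9.109×10⁻³¹)(9.130×10⁶)/((1.602×10⁻¹⁹)(3.48×10⁻⁵)) ≈ 1.49 T.

B ≈ 1.49 T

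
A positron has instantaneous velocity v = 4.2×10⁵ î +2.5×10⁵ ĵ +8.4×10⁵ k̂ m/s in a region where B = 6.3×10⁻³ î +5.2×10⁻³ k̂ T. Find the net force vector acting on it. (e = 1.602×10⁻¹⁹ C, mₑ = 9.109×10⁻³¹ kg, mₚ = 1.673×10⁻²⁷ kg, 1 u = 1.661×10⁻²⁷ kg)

v×B = (1300, 3110, -1580) N/C.
F = q v×B = (1.602×10⁻¹⁹ C)·(1300, 3110, -1580) = (2.08×10⁻¹⁶, 4.98×10⁻¹⁶, -2.52×10⁻¹⁶) N.

F ≈ (2.08×10⁻¹⁶, 4.98×10⁻¹⁶, -2.52×10⁻¹⁶) N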